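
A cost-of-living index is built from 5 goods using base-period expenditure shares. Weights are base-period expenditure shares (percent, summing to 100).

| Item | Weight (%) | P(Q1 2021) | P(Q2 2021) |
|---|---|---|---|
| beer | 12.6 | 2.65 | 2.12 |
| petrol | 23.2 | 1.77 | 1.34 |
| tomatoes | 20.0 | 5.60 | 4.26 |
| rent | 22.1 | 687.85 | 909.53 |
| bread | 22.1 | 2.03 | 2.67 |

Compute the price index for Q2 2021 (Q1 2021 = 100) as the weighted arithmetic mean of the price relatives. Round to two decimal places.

101.15

beer: 12.6 × (2.12/2.65) = 12.6 × 0.800000 = 10.0800
petrol: 23.2 × (1.34/1.77) = 23.2 × 0.757062 = 17.5638
tomatoes: 20.0 × (4.26/5.60) = 20.0 × 0.760714 = 15.2143
rent: 22.1 × (909.53/687.85) = 22.1 × 1.322280 = 29.2224
bread: 22.1 × (2.67/2.03) = 22.1 × 1.315271 = 29.0675
Index = Σ wᵢ·(p₁ᵢ/p₀ᵢ) = 10.0800 + 17.5638 + 15.2143 + 29.2224 + 29.0675 = 101.1480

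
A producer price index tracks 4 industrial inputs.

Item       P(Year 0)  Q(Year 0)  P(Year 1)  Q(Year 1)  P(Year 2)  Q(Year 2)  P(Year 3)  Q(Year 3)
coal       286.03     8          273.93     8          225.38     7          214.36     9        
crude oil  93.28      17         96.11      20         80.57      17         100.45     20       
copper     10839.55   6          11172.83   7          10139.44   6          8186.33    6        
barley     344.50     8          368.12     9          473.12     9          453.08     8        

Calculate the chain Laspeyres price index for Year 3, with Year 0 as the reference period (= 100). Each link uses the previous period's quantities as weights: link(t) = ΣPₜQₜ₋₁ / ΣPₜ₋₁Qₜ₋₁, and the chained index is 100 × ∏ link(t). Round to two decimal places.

Link Year 0→Year 1:
ΣP(Year 1)Q(Year 0) = 273.93×8 + 96.11×17 + 11172.83×6 + 368.12×8 = 2191.44 + 1633.87 + 67036.98 + 2944.96 = 73807.25
ΣP(Year 0)Q(Year 0) = 286.03×8 + 93.28×17 + 10839.55×6 + 344.50×8 = 2288.24 + 1585.76 + 65037.3 + 2756 = 71667.3
link = 73807.25/71667.3 = 1.029860
Link Year 1→Year 2:
ΣP(Year 2)Q(Year 1) = 225.38×8 + 80.57×20 + 10139.44×7 + 473.12×9 = 1803.04 + 1611.4 + 70976.08 + 4258.08 = 78648.6
ΣP(Year 1)Q(Year 1) = 273.93×8 + 96.11×20 + 11172.83×7 + 368.12×9 = 2191.44 + 1922.2 + 78209.81 + 3313.08 = 85636.53
link = 78648.6/85636.53 = 0.918400
Link Year 2→Year 3:
ΣP(Year 3)Q(Year 2) = 214.36×7 + 100.45×17 + 8186.33×6 + 453.08×9 = 1500.52 + 1707.65 + 49117.98 + 4077.72 = 56403.87
ΣP(Year 2)Q(Year 2) = 225.38×7 + 80.57×17 + 10139.44×6 + 473.12×9 = 1577.66 + 1369.69 + 60836.64 + 4258.08 = 68042.07
link = 56403.87/68042.07 = 0.828956
Chained index = 100 × 1.029860 × 0.918400 × 0.828956 = 78.4046

78.40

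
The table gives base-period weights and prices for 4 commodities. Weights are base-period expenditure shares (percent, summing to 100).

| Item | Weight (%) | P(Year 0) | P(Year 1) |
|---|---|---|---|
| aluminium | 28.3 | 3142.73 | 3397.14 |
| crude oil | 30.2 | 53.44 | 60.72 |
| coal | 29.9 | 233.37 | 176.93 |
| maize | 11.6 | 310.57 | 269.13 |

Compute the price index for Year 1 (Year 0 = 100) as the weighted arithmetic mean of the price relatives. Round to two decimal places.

aluminium: 28.3 × (3397.14/3142.73) = 28.3 × 1.080952 = 30.5909
crude oil: 30.2 × (60.72/53.44) = 30.2 × 1.136228 = 34.3141
coal: 29.9 × (176.93/233.37) = 29.9 × 0.758152 = 22.6688
maize: 11.6 × (269.13/310.57) = 11.6 × 0.866568 = 10.0522
Index = Σ wᵢ·(p₁ᵢ/p₀ᵢ) = 30.5909 + 34.3141 + 22.6688 + 10.0522 = 97.6260

97.63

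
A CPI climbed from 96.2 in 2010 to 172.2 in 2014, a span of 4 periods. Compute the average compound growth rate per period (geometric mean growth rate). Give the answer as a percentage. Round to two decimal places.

15.67%

Growth factor = (172.2/96.2)^(1/4) = (1.790021)^(1/4) = 1.156683
Growth rate = 1.156683 − 1 = 0.156683 = 15.6683%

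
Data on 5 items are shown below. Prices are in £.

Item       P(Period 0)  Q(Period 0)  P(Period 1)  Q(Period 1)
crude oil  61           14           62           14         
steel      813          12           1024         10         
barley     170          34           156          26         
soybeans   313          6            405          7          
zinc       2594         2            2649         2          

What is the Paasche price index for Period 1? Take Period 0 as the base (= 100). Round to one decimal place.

Paasche price index uses current-period quantities as weights.
ΣP(Period 1)·Q(Period 1) = 62×14 + 1024×10 + 156×26 + 405×7 + 2649×2 = 868 + 10240 + 4056 + 2835 + 5298 = 23297
ΣP(Period 0)·Q(Period 1) = 61×14 + 813×10 + 170×26 + 313×7 + 2594×2 = 854 + 8130 + 4420 + 2191 + 5188 = 20783
Index = 23297 / 20783 × 100 = 112.0964

112.1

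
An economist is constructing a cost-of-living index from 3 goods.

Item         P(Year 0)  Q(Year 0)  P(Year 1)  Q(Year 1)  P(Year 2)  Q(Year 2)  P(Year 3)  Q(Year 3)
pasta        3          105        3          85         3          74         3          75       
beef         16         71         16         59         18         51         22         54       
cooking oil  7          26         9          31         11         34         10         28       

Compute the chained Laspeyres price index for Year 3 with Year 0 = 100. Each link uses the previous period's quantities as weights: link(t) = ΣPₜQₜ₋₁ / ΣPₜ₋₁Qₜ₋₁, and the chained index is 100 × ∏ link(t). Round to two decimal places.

Link Year 0→Year 1:
ΣP(Year 1)Q(Year 0) = 3×105 + 16×71 + 9×26 = 315 + 1136 + 234 = 1685
ΣP(Year 0)Q(Year 0) = 3×105 + 16×71 + 7×26 = 315 + 1136 + 182 = 1633
link = 1685/1633 = 1.031843
Link Year 1→Year 2:
ΣP(Year 2)Q(Year 1) = 3×85 + 18×59 + 11×31 = 255 + 1062 + 341 = 1658
ΣP(Year 1)Q(Year 1) = 3×85 + 16×59 + 9×31 = 255 + 944 + 279 = 1478
link = 1658/1478 = 1.121786
Link Year 2→Year 3:
ΣP(Year 3)Q(Year 2) = 3×74 + 22×51 + 10×34 = 222 + 1122 + 340 = 1684
ΣP(Year 2)Q(Year 2) = 3×74 + 18×51 + 11×34 = 222 + 918 + 374 = 1514
link = 1684/1514 = 1.112285
Chained index = 100 × 1.031843 × 1.121786 × 1.112285 = 128.7479

128.75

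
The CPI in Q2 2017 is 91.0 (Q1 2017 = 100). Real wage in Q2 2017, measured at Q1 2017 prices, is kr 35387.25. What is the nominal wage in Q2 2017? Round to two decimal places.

Nominal = Real × (Index/100) = 35387.25 × (91.0/100)
        = 35387.25 × 0.910 = 32202.3975

32202.40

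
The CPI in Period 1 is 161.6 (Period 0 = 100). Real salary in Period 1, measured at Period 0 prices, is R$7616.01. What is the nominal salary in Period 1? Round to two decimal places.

12307.47

Nominal = Real × (Index/100) = 7616.01 × (161.6/100)
        = 7616.01 × 1.616 = 12307.4722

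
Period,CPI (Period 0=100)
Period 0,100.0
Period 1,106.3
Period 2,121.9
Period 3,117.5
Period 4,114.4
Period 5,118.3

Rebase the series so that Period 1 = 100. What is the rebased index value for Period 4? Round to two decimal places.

Rebased(Period 4) = 114.4 / 106.3 × 100 = 107.6199

107.62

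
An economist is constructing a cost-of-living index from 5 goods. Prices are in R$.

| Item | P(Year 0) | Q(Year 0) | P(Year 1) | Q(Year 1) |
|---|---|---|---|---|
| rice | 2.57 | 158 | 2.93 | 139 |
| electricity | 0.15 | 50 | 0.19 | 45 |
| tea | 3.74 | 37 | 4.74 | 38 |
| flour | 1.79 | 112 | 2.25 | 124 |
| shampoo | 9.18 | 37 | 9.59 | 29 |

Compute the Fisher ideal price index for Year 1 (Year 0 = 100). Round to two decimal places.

Laspeyres component (base-period weights):
ΣP(Year 1)Q(Year 0) = 2.93×158 + 0.19×50 + 4.74×37 + 2.25×112 + 9.59×37 = 462.94 + 9.5 + 175.38 + 252 + 354.83 = 1254.65
ΣP(Year 0)Q(Year 0) = 2.57×158 + 0.15×50 + 3.74×37 + 1.79×112 + 9.18×37 = 406.06 + 7.5 + 138.38 + 200.48 + 339.66 = 1092.08
L = 1254.65 / 1092.08 × 100 = 114.8863
Paasche component (current-period weights):
ΣP(Year 1)Q(Year 1) = 2.93×139 + 0.19×45 + 4.74×38 + 2.25×124 + 9.59×29 = 407.27 + 8.55 + 180.12 + 279 + 278.11 = 1153.05
ΣP(Year 0)Q(Year 1) = 2.57×139 + 0.15×45 + 3.74×38 + 1.79×124 + 9.18×29 = 357.23 + 6.75 + 142.12 + 221.96 + 266.22 = 994.28
P = 1153.05 / 994.28 × 100 = 115.9683
Fisher = √(L × P) = √(114.8863 × 115.9683) = 115.4260

115.43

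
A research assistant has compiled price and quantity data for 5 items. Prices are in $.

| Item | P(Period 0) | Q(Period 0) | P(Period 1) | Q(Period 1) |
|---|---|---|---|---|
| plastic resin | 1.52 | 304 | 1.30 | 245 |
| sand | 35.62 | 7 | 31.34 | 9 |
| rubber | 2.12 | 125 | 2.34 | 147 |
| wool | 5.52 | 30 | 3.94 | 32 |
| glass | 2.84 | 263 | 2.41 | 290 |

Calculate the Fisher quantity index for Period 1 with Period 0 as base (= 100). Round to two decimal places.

106.40

Laspeyres component (base-period weights):
ΣP(Period 0)Q(Period 1) = 1.52×245 + 35.62×9 + 2.12×147 + 5.52×32 + 2.84×290 = 372.4 + 320.58 + 311.64 + 176.64 + 823.6 = 2004.86
ΣP(Period 0)Q(Period 0) = 1.52×304 + 35.62×7 + 2.12×125 + 5.52×30 + 2.84×263 = 462.08 + 249.34 + 265 + 165.6 + 746.92 = 1888.94
L = 2004.86 / 1888.94 × 100 = 106.1368
Paasche component (current-period weights):
ΣP(Period 1)Q(Period 1) = 1.30×245 + 31.34×9 + 2.34×147 + 3.94×32 + 2.41×290 = 318.5 + 282.06 + 343.98 + 126.08 + 698.9 = 1769.52
ΣP(Period 1)Q(Period 0) = 1.30×304 + 31.34×7 + 2.34×125 + 3.94×30 + 2.41×263 = 395.2 + 219.38 + 292.5 + 118.2 + 633.83 = 1659.11
P = 1769.52 / 1659.11 × 100 = 106.6548
Fisher = √(L × P) = √(106.1368 × 106.6548) = 106.3955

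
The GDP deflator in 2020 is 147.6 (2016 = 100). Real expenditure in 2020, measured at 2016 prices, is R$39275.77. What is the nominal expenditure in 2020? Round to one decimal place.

Nominal = Real × (Index/100) = 39275.77 × (147.6/100)
        = 39275.77 × 1.476 = 57971.0365

57971.0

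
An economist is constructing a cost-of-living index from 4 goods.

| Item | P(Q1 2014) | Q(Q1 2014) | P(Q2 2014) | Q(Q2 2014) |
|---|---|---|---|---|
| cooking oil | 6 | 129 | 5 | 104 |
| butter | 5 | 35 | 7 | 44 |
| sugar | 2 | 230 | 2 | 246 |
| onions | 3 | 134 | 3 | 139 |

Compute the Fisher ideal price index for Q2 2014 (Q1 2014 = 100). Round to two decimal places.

97.91

Laspeyres component (base-period weights):
ΣP(Q2 2014)Q(Q1 2014) = 5×129 + 7×35 + 2×230 + 3×134 = 645 + 245 + 460 + 402 = 1752
ΣP(Q1 2014)Q(Q1 2014) = 6×129 + 5×35 + 2×230 + 3×134 = 774 + 175 + 460 + 402 = 1811
L = 1752 / 1811 × 100 = 96.7421
Paasche component (current-period weights):
ΣP(Q2 2014)Q(Q2 2014) = 5×104 + 7×44 + 2×246 + 3×139 = 520 + 308 + 492 + 417 = 1737
ΣP(Q1 2014)Q(Q2 2014) = 6×104 + 5×44 + 2×246 + 3×139 = 624 + 220 + 492 + 417 = 1753
P = 1737 / 1753 × 100 = 99.0873
Fisher = √(L × P) = √(96.7421 × 99.0873) = 97.9077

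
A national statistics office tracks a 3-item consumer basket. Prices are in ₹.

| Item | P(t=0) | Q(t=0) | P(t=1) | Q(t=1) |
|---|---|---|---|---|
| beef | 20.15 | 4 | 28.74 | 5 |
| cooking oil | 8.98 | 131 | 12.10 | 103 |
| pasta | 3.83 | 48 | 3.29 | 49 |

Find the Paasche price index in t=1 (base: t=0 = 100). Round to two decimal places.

127.84

Paasche price index uses current-period quantities as weights.
ΣP(t=1)·Q(t=1) = 28.74×5 + 12.10×103 + 3.29×49 = 143.7 + 1246.3 + 161.21 = 1551.21
ΣP(t=0)·Q(t=1) = 20.15×5 + 8.98×103 + 3.83×49 = 100.75 + 924.94 + 187.67 = 1213.36
Index = 1551.21 / 1213.36 × 100 = 127.8442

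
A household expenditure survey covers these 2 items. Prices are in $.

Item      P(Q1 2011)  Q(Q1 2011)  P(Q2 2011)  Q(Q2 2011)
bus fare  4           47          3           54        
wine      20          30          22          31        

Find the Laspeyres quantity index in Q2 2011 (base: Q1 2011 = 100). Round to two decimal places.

106.09

Laspeyres quantity index uses base-period prices as weights.
ΣP(Q1 2011)·Q(Q2 2011) = 4×54 + 20×31 = 216 + 620 = 836
ΣP(Q1 2011)·Q(Q1 2011) = 4×47 + 20×30 = 188 + 600 = 788
Index = 836 / 788 × 100 = 106.0914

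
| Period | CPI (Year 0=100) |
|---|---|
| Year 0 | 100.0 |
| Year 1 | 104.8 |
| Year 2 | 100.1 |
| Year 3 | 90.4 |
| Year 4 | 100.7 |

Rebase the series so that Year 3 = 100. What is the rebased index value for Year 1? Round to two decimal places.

Rebased(Year 1) = 104.8 / 90.4 × 100 = 115.9292

115.93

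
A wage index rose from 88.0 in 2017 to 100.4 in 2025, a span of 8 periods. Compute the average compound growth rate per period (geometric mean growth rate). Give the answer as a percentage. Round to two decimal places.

Growth factor = (100.4/88.0)^(1/8) = (1.140909)^(1/8) = 1.016615
Growth rate = 1.016615 − 1 = 0.016615 = 1.6615%

1.66%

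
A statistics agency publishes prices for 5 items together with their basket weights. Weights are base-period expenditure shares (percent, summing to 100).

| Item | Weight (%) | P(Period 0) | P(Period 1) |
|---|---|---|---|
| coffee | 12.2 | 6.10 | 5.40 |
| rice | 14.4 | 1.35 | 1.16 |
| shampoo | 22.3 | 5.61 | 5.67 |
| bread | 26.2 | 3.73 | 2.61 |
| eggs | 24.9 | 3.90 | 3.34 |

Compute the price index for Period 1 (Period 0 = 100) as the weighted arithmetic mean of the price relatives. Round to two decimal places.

coffee: 12.2 × (5.40/6.10) = 12.2 × 0.885246 = 10.8000
rice: 14.4 × (1.16/1.35) = 14.4 × 0.859259 = 12.3733
shampoo: 22.3 × (5.67/5.61) = 22.3 × 1.010695 = 22.5385
bread: 26.2 × (2.61/3.73) = 26.2 × 0.699732 = 18.3330
eggs: 24.9 × (3.34/3.90) = 24.9 × 0.856410 = 21.3246
Index = Σ wᵢ·(p₁ᵢ/p₀ᵢ) = 10.8000 + 12.3733 + 22.5385 + 18.3330 + 21.3246 = 85.3694

85.37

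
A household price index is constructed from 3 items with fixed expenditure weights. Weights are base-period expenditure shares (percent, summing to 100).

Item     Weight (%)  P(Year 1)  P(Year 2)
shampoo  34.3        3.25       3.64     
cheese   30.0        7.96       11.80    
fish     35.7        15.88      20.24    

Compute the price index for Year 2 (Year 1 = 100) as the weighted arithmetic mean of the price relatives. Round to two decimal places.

shampoo: 34.3 × (3.64/3.25) = 34.3 × 1.120000 = 38.4160
cheese: 30.0 × (11.80/7.96) = 30.0 × 1.482412 = 44.4724
fish: 35.7 × (20.24/15.88) = 35.7 × 1.274559 = 45.5018
Index = Σ wᵢ·(p₁ᵢ/p₀ᵢ) = 38.4160 + 44.4724 + 45.5018 = 128.3901

128.39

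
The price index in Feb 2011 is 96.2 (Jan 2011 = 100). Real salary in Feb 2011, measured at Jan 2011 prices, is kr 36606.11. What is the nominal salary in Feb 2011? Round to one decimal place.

35215.1

Nominal = Real × (Index/100) = 36606.11 × (96.2/100)
        = 36606.11 × 0.962 = 35215.0778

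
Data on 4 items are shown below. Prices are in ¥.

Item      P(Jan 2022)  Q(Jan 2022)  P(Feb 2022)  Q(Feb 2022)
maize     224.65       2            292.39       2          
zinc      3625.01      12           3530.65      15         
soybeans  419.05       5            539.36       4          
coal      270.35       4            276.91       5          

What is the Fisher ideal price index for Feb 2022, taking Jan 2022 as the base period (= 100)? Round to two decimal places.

98.95

Laspeyres component (base-period weights):
ΣP(Feb 2022)Q(Jan 2022) = 292.39×2 + 3530.65×12 + 539.36×5 + 276.91×4 = 584.78 + 42367.8 + 2696.8 + 1107.64 = 46757.02
ΣP(Jan 2022)Q(Jan 2022) = 224.65×2 + 3625.01×12 + 419.05×5 + 270.35×4 = 449.3 + 43500.12 + 2095.25 + 1081.4 = 47126.07
L = 46757.02 / 47126.07 × 100 = 99.2169
Paasche component (current-period weights):
ΣP(Feb 2022)Q(Feb 2022) = 292.39×2 + 3530.65×15 + 539.36×4 + 276.91×5 = 584.78 + 52959.75 + 2157.44 + 1384.55 = 57086.52
ΣP(Jan 2022)Q(Feb 2022) = 224.65×2 + 3625.01×15 + 419.05×4 + 270.35×5 = 449.3 + 54375.15 + 1676.2 + 1351.75 = 57852.4
P = 57086.52 / 57852.4 × 100 = 98.6761
Fisher = √(L × P) = √(99.2169 × 98.6761) = 98.9461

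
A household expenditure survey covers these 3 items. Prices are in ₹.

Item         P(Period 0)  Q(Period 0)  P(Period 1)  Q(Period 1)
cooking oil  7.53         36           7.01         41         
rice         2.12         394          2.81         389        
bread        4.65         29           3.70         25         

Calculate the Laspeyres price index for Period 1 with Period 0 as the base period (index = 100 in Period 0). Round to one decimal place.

118.2

Laspeyres price index uses base-period quantities as weights.
ΣP(Period 1)·Q(Period 0) = 7.01×36 + 2.81×394 + 3.70×29 = 252.36 + 1107.14 + 107.3 = 1466.8
ΣP(Period 0)·Q(Period 0) = 7.53×36 + 2.12×394 + 4.65×29 = 271.08 + 835.28 + 134.85 = 1241.21
Index = 1466.8 / 1241.21 × 100 = 118.1750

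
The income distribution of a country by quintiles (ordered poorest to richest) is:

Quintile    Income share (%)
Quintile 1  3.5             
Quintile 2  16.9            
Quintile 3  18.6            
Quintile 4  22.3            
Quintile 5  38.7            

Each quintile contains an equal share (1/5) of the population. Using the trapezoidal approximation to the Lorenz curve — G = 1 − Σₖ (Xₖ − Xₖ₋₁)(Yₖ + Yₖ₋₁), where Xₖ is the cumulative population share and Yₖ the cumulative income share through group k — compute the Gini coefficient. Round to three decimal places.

Cumulative income shares Yₖ: 0.0350, 0.2040, 0.3900, 0.6130, 1.0000
Σ (Xₖ−Xₖ₋₁)(Yₖ+Yₖ₋₁) = (1/5)(0.0350+0.0000) + (1/5)(0.2040+0.0350) + (1/5)(0.3900+0.2040) + (1/5)(0.6130+0.3900) + (1/5)(1.0000+0.6130)
  = 0.0070 + 0.0478 + 0.1188 + 0.2006 + 0.3226 = 0.6968
G = 1 − 0.6968 = 0.3032

0.303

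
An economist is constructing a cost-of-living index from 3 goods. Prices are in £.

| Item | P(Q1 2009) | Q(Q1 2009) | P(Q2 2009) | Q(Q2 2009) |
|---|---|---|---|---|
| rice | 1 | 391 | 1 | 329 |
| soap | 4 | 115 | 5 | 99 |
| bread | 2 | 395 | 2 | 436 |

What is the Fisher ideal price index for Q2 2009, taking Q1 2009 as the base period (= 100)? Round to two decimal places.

106.60

Laspeyres component (base-period weights):
ΣP(Q2 2009)Q(Q1 2009) = 1×391 + 5×115 + 2×395 = 391 + 575 + 790 = 1756
ΣP(Q1 2009)Q(Q1 2009) = 1×391 + 4×115 + 2×395 = 391 + 460 + 790 = 1641
L = 1756 / 1641 × 100 = 107.0079
Paasche component (current-period weights):
ΣP(Q2 2009)Q(Q2 2009) = 1×329 + 5×99 + 2×436 = 329 + 495 + 872 = 1696
ΣP(Q1 2009)Q(Q2 2009) = 1×329 + 4×99 + 2×436 = 329 + 396 + 872 = 1597
P = 1696 / 1597 × 100 = 106.1991
Fisher = √(L × P) = √(107.0079 × 106.1991) = 106.6028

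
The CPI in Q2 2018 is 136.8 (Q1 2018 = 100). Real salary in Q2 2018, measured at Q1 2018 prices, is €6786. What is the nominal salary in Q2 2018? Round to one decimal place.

9283.2

Nominal = Real × (Index/100) = 6786 × (136.8/100)
        = 6786 × 1.368 = 9283.2480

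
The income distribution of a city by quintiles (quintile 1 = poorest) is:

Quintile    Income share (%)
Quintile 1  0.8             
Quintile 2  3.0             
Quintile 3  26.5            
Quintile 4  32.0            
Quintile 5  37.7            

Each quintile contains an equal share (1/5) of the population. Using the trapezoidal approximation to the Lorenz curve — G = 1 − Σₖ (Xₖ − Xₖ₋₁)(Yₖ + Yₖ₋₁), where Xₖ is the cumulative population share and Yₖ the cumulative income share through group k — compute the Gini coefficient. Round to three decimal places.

0.411

Cumulative income shares Yₖ: 0.0080, 0.0380, 0.3030, 0.6230, 1.0000
Σ (Xₖ−Xₖ₋₁)(Yₖ+Yₖ₋₁) = (1/5)(0.0080+0.0000) + (1/5)(0.0380+0.0080) + (1/5)(0.3030+0.0380) + (1/5)(0.6230+0.3030) + (1/5)(1.0000+0.6230)
  = 0.0016 + 0.0092 + 0.0682 + 0.1852 + 0.3246 = 0.5888
G = 1 − 0.5888 = 0.4112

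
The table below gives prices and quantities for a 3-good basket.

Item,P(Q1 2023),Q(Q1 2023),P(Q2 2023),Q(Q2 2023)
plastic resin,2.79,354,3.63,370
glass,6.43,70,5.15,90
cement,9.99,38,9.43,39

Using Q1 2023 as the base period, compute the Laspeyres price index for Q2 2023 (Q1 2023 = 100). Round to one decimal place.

110.3

Laspeyres price index uses base-period quantities as weights.
ΣP(Q2 2023)·Q(Q1 2023) = 3.63×354 + 5.15×70 + 9.43×38 = 1285.02 + 360.5 + 358.34 = 2003.86
ΣP(Q1 2023)·Q(Q1 2023) = 2.79×354 + 6.43×70 + 9.99×38 = 987.66 + 450.1 + 379.62 = 1817.38
Index = 2003.86 / 1817.38 × 100 = 110.2609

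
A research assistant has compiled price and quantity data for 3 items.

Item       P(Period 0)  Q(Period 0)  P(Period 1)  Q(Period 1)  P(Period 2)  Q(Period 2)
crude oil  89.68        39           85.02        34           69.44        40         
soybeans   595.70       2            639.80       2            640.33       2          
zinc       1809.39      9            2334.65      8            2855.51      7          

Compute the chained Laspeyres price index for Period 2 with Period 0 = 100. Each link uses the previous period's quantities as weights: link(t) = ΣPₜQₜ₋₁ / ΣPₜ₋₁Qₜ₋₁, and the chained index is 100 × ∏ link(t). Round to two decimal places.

Link Period 0→Period 1:
ΣP(Period 1)Q(Period 0) = 85.02×39 + 639.80×2 + 2334.65×9 = 3315.78 + 1279.6 + 21011.85 = 25607.23
ΣP(Period 0)Q(Period 0) = 89.68×39 + 595.70×2 + 1809.39×9 = 3497.52 + 1191.4 + 16284.51 = 20973.43
link = 25607.23/20973.43 = 1.220937
Link Period 1→Period 2:
ΣP(Period 2)Q(Period 1) = 69.44×34 + 640.33×2 + 2855.51×8 = 2360.96 + 1280.66 + 22844.08 = 26485.7
ΣP(Period 1)Q(Period 1) = 85.02×34 + 639.80×2 + 2334.65×8 = 2890.68 + 1279.6 + 18677.2 = 22847.48
link = 26485.7/22847.48 = 1.159239
Chained index = 100 × 1.220937 × 1.159239 = 141.5358

141.54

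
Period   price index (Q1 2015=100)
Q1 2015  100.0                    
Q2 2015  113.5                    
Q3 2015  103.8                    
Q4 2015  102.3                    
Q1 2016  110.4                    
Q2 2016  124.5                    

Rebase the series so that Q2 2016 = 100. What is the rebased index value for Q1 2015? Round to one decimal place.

80.3

Rebased(Q1 2015) = 100.0 / 124.5 × 100 = 80.3213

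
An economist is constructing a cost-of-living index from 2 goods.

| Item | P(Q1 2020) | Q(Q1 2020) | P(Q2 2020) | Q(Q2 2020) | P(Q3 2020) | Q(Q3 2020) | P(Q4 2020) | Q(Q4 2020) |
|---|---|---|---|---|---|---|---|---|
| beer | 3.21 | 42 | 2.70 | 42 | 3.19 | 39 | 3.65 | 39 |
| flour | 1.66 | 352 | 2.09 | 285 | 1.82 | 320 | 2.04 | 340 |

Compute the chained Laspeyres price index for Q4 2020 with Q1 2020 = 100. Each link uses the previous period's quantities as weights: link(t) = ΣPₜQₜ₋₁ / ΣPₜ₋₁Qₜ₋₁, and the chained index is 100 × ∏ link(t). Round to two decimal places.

122.27

Link Q1 2020→Q2 2020:
ΣP(Q2 2020)Q(Q1 2020) = 2.70×42 + 2.09×352 = 113.4 + 735.68 = 849.08
ΣP(Q1 2020)Q(Q1 2020) = 3.21×42 + 1.66×352 = 134.82 + 584.32 = 719.14
link = 849.08/719.14 = 1.180688
Link Q2 2020→Q3 2020:
ΣP(Q3 2020)Q(Q2 2020) = 3.19×42 + 1.82×285 = 133.98 + 518.7 = 652.68
ΣP(Q2 2020)Q(Q2 2020) = 2.70×42 + 2.09×285 = 113.4 + 595.65 = 709.05
link = 652.68/709.05 = 0.920499
Link Q3 2020→Q4 2020:
ΣP(Q4 2020)Q(Q3 2020) = 3.65×39 + 2.04×320 = 142.35 + 652.8 = 795.15
ΣP(Q3 2020)Q(Q3 2020) = 3.19×39 + 1.82×320 = 124.41 + 582.4 = 706.81
link = 795.15/706.81 = 1.124984
Chained index = 100 × 1.180688 × 0.920499 × 1.124984 = 122.2658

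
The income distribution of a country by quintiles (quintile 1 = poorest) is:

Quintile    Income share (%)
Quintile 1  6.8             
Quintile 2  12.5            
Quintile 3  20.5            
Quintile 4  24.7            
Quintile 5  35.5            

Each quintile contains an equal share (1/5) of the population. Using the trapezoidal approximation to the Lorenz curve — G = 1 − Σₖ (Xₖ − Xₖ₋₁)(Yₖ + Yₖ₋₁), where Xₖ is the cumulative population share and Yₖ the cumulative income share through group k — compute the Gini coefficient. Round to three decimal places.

0.278

Cumulative income shares Yₖ: 0.0680, 0.1930, 0.3980, 0.6450, 1.0000
Σ (Xₖ−Xₖ₋₁)(Yₖ+Yₖ₋₁) = (1/5)(0.0680+0.0000) + (1/5)(0.1930+0.0680) + (1/5)(0.3980+0.1930) + (1/5)(0.6450+0.3980) + (1/5)(1.0000+0.6450)
  = 0.0136 + 0.0522 + 0.1182 + 0.2086 + 0.3290 = 0.7216
G = 1 − 0.7216 = 0.2784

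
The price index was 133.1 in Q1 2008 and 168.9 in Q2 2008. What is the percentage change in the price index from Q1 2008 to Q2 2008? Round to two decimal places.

26.90%

Change = (168.9 − 133.1) / 133.1 × 100
       = 35.8 / 133.1 × 100 = 26.8971%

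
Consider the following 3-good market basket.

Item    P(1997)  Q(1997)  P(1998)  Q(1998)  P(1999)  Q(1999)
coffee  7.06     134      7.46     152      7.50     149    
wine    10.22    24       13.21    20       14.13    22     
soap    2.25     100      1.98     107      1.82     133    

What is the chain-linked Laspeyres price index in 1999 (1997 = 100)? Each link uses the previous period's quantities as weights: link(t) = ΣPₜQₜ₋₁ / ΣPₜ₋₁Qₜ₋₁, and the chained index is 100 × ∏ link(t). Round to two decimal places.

107.43

Link 1997→1998:
ΣP(1998)Q(1997) = 7.46×134 + 13.21×24 + 1.98×100 = 999.64 + 317.04 + 198 = 1514.68
ΣP(1997)Q(1997) = 7.06×134 + 10.22×24 + 2.25×100 = 946.04 + 245.28 + 225 = 1416.32
link = 1514.68/1416.32 = 1.069448
Link 1998→1999:
ΣP(1999)Q(1998) = 7.50×152 + 14.13×20 + 1.82×107 = 1140 + 282.6 + 194.74 = 1617.34
ΣP(1998)Q(1998) = 7.46×152 + 13.21×20 + 1.98×107 = 1133.92 + 264.2 + 211.86 = 1609.98
link = 1617.34/1609.98 = 1.004571
Chained index = 100 × 1.069448 × 1.004571 = 107.4337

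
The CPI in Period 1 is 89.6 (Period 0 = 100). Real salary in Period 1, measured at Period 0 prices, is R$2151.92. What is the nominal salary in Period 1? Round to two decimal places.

1928.12

Nominal = Real × (Index/100) = 2151.92 × (89.6/100)
        = 2151.92 × 0.896 = 1928.1203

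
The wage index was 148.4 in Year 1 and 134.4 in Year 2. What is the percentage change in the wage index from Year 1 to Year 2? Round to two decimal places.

-9.43%

Change = (134.4 − 148.4) / 148.4 × 100
       = -14.0 / 148.4 × 100 = -9.4340%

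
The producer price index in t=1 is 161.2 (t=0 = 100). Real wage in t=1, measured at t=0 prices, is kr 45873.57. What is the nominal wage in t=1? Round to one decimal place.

Nominal = Real × (Index/100) = 45873.57 × (161.2/100)
        = 45873.57 × 1.612 = 73948.1948

73948.2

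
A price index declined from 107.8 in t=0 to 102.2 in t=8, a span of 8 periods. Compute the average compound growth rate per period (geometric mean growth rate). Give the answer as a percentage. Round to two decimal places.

-0.66%

Growth factor = (102.2/107.8)^(1/8) = (0.948052)^(1/8) = 0.993354
Growth rate = 0.993354 − 1 = -0.006646 = -0.6646%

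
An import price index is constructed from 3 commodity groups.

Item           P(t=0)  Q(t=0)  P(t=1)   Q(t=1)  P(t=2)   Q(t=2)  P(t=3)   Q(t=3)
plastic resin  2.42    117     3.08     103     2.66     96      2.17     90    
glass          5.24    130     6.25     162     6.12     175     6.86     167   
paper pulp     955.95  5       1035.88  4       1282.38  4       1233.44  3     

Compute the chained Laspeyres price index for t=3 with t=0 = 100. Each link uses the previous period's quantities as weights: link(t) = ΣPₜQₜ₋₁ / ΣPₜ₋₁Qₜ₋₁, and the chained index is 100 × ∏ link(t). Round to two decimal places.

126.94

Link t=0→t=1:
ΣP(t=1)Q(t=0) = 3.08×117 + 6.25×130 + 1035.88×5 = 360.36 + 812.5 + 5179.4 = 6352.26
ΣP(t=0)Q(t=0) = 2.42×117 + 5.24×130 + 955.95×5 = 283.14 + 681.2 + 4779.75 = 5744.09
link = 6352.26/5744.09 = 1.105878
Link t=1→t=2:
ΣP(t=2)Q(t=1) = 2.66×103 + 6.12×162 + 1282.38×4 = 273.98 + 991.44 + 5129.52 = 6394.94
ΣP(t=1)Q(t=1) = 3.08×103 + 6.25×162 + 1035.88×4 = 317.24 + 1012.5 + 4143.52 = 5473.26
link = 6394.94/5473.26 = 1.168397
Link t=2→t=3:
ΣP(t=3)Q(t=2) = 2.17×96 + 6.86×175 + 1233.44×4 = 208.32 + 1200.5 + 4933.76 = 6342.58
ΣP(t=2)Q(t=2) = 2.66×96 + 6.12×175 + 1282.38×4 = 255.36 + 1071 + 5129.52 = 6455.88
link = 6342.58/6455.88 = 0.982450
Chained index = 100 × 1.105878 × 1.168397 × 0.982450 = 126.9428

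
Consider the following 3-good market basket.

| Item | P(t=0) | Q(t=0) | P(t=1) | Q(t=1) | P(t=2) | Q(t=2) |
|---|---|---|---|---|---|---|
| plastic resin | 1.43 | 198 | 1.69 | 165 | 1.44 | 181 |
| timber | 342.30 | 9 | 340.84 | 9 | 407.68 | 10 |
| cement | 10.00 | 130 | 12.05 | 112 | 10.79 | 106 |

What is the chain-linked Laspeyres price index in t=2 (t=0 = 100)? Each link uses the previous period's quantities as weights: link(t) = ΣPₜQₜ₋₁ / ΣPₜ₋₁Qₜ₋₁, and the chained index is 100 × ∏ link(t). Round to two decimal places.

Link t=0→t=1:
ΣP(t=1)Q(t=0) = 1.69×198 + 340.84×9 + 12.05×130 = 334.62 + 3067.56 + 1566.5 = 4968.68
ΣP(t=0)Q(t=0) = 1.43×198 + 342.30×9 + 10.00×130 = 283.14 + 3080.7 + 1300 = 4663.84
link = 4968.68/4663.84 = 1.065362
Link t=1→t=2:
ΣP(t=2)Q(t=1) = 1.44×165 + 407.68×9 + 10.79×112 = 237.6 + 3669.12 + 1208.48 = 5115.2
ΣP(t=1)Q(t=1) = 1.69×165 + 340.84×9 + 12.05×112 = 278.85 + 3067.56 + 1349.6 = 4696.01
link = 5115.2/4696.01 = 1.089265
Chained index = 100 × 1.065362 × 1.089265 = 116.0462

116.05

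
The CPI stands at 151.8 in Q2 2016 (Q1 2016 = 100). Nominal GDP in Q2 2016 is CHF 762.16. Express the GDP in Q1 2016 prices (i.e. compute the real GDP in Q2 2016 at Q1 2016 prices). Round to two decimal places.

502.08

Real = Nominal ÷ (Index/100) = 762.16 ÷ (151.8/100)
     = 762.16 ÷ 1.518 = 502.0817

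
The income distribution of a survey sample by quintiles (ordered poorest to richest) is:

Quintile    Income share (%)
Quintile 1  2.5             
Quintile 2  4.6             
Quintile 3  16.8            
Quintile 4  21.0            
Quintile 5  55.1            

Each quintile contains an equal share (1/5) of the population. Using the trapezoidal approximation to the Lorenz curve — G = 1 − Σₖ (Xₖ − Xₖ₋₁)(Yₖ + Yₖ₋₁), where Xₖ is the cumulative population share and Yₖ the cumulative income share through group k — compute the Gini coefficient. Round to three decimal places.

0.486

Cumulative income shares Yₖ: 0.0250, 0.0710, 0.2390, 0.4490, 1.0000
Σ (Xₖ−Xₖ₋₁)(Yₖ+Yₖ₋₁) = (1/5)(0.0250+0.0000) + (1/5)(0.0710+0.0250) + (1/5)(0.2390+0.0710) + (1/5)(0.4490+0.2390) + (1/5)(1.0000+0.4490)
  = 0.0050 + 0.0192 + 0.0620 + 0.1376 + 0.2898 = 0.5136
G = 1 − 0.5136 = 0.4864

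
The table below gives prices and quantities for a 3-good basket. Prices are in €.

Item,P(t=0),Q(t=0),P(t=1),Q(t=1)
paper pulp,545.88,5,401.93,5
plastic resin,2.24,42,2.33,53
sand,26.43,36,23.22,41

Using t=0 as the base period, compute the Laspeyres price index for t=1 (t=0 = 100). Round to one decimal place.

78.0

Laspeyres price index uses base-period quantities as weights.
ΣP(t=1)·Q(t=0) = 401.93×5 + 2.33×42 + 23.22×36 = 2009.65 + 97.86 + 835.92 = 2943.43
ΣP(t=0)·Q(t=0) = 545.88×5 + 2.24×42 + 26.43×36 = 2729.4 + 94.08 + 951.48 = 3774.96
Index = 2943.43 / 3774.96 × 100 = 77.9725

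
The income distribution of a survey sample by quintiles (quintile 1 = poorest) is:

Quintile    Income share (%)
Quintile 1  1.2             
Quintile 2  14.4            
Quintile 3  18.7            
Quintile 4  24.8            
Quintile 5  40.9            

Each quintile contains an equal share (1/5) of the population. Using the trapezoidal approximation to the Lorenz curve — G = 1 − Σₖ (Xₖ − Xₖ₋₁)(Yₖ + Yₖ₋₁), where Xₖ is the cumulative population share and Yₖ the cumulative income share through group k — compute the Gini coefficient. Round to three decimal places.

Cumulative income shares Yₖ: 0.0120, 0.1560, 0.3430, 0.5910, 1.0000
Σ (Xₖ−Xₖ₋₁)(Yₖ+Yₖ₋₁) = (1/5)(0.0120+0.0000) + (1/5)(0.1560+0.0120) + (1/5)(0.3430+0.1560) + (1/5)(0.5910+0.3430) + (1/5)(1.0000+0.5910)
  = 0.0024 + 0.0336 + 0.0998 + 0.1868 + 0.3182 = 0.6408
G = 1 − 0.6408 = 0.3592

0.359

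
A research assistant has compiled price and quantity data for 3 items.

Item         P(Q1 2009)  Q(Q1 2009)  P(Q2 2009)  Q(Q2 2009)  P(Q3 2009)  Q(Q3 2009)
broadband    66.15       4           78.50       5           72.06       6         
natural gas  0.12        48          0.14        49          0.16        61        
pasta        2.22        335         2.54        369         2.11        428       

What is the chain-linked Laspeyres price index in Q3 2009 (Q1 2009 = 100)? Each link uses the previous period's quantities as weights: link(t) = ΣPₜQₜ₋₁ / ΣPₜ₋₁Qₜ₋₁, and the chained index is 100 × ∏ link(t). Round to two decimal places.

99.12

Link Q1 2009→Q2 2009:
ΣP(Q2 2009)Q(Q1 2009) = 78.50×4 + 0.14×48 + 2.54×335 = 314 + 6.72 + 850.9 = 1171.62
ΣP(Q1 2009)Q(Q1 2009) = 66.15×4 + 0.12×48 + 2.22×335 = 264.6 + 5.76 + 743.7 = 1014.06
link = 1171.62/1014.06 = 1.155375
Link Q2 2009→Q3 2009:
ΣP(Q3 2009)Q(Q2 2009) = 72.06×5 + 0.16×49 + 2.11×369 = 360.3 + 7.84 + 778.59 = 1146.73
ΣP(Q2 2009)Q(Q2 2009) = 78.50×5 + 0.14×49 + 2.54×369 = 392.5 + 6.86 + 937.26 = 1336.62
link = 1146.73/1336.62 = 0.857933
Chained index = 100 × 1.155375 × 0.857933 = 99.1234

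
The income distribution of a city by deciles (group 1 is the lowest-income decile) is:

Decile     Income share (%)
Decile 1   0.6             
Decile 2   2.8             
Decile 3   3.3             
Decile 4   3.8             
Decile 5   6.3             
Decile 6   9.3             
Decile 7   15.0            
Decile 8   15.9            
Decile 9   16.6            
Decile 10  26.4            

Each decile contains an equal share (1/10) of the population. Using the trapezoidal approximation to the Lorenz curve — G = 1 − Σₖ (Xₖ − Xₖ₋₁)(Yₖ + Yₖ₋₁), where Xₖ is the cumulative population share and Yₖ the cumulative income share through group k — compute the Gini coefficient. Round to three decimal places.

0.428

Cumulative income shares Yₖ: 0.0060, 0.0340, 0.0670, 0.1050, 0.1680, 0.2610, 0.4110, 0.5700, 0.7360, 1.0000
Σ (Xₖ−Xₖ₋₁)(Yₖ+Yₖ₋₁) = (1/10)(0.0060+0.0000) + (1/10)(0.0340+0.0060) + (1/10)(0.0670+0.0340) + (1/10)(0.1050+0.0670) + (1/10)(0.1680+0.1050) + (1/10)(0.2610+0.1680) + (1/10)(0.4110+0.2610) + (1/10)(0.5700+0.4110) + (1/10)(0.7360+0.5700) + (1/10)(1.0000+0.7360)
  = 0.0006 + 0.0040 + 0.0101 + 0.0172 + 0.0273 + 0.0429 + 0.0672 + 0.0981 + 0.1306 + 0.1736 = 0.5716
G = 1 − 0.5716 = 0.4284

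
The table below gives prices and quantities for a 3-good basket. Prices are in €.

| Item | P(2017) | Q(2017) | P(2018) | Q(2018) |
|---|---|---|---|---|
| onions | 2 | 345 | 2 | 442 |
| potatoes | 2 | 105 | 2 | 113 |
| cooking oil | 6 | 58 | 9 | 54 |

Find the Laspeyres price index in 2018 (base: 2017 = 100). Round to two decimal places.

Laspeyres price index uses base-period quantities as weights.
ΣP(2018)·Q(2017) = 2×345 + 2×105 + 9×58 = 690 + 210 + 522 = 1422
ΣP(2017)·Q(2017) = 2×345 + 2×105 + 6×58 = 690 + 210 + 348 = 1248
Index = 1422 / 1248 × 100 = 113.9423

113.94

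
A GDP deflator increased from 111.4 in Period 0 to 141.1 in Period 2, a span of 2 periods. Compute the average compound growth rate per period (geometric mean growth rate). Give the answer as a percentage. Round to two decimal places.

Growth factor = (141.1/111.4)^(1/2) = (1.266607)^(1/2) = 1.125436
Growth rate = 1.125436 − 1 = 0.125436 = 12.5436%

12.54%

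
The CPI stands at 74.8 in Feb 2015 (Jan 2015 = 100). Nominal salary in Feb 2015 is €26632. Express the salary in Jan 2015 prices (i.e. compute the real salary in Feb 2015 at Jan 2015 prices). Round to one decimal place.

Real = Nominal ÷ (Index/100) = 26632 ÷ (74.8/100)
     = 26632 ÷ 0.748 = 35604.2781

35604.3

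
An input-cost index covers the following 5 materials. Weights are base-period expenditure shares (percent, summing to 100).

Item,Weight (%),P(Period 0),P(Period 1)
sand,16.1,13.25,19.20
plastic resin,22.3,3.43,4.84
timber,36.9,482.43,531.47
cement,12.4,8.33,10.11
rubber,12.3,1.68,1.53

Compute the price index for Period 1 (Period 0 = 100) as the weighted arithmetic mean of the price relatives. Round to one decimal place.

121.7

sand: 16.1 × (19.20/13.25) = 16.1 × 1.449057 = 23.3298
plastic resin: 22.3 × (4.84/3.43) = 22.3 × 1.411079 = 31.4671
timber: 36.9 × (531.47/482.43) = 36.9 × 1.101652 = 40.6510
cement: 12.4 × (10.11/8.33) = 12.4 × 1.213685 = 15.0497
rubber: 12.3 × (1.53/1.68) = 12.3 × 0.910714 = 11.2018
Index = Σ wᵢ·(p₁ᵢ/p₀ᵢ) = 23.3298 + 31.4671 + 40.6510 + 15.0497 + 11.2018 = 121.6993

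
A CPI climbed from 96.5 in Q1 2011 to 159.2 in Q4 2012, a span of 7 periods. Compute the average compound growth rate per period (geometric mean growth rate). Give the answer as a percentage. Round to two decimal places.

Growth factor = (159.2/96.5)^(1/7) = (1.649741)^(1/7) = 1.074136
Growth rate = 1.074136 − 1 = 0.074136 = 7.4136%

7.41%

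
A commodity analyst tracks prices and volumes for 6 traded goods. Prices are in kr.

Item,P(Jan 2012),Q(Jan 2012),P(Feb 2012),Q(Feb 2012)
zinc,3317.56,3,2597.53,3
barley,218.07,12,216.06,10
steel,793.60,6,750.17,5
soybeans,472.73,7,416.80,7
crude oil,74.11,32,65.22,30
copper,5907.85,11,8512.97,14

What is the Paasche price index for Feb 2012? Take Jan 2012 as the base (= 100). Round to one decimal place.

132.0

Paasche price index uses current-period quantities as weights.
ΣP(Feb 2012)·Q(Feb 2012) = 2597.53×3 + 216.06×10 + 750.17×5 + 416.80×7 + 65.22×30 + 8512.97×14 = 7792.59 + 2160.6 + 3750.85 + 2917.6 + 1956.6 + 119181.58 = 137759.82
ΣP(Jan 2012)·Q(Feb 2012) = 3317.56×3 + 218.07×10 + 793.60×5 + 472.73×7 + 74.11×30 + 5907.85×14 = 9952.68 + 2180.7 + 3968 + 3309.11 + 2223.3 + 82709.9 = 104343.69
Index = 137759.82 / 104343.69 × 100 = 132.0251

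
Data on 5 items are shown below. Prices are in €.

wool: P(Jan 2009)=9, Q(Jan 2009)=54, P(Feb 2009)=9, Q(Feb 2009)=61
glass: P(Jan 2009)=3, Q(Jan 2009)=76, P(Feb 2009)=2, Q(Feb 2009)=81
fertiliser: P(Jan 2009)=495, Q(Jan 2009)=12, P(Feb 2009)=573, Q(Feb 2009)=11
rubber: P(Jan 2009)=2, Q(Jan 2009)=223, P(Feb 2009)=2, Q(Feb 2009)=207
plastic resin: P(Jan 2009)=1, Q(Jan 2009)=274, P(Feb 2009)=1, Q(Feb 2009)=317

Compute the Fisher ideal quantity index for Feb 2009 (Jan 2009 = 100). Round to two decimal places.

94.28

Laspeyres component (base-period weights):
ΣP(Jan 2009)Q(Feb 2009) = 9×61 + 3×81 + 495×11 + 2×207 + 1×317 = 549 + 243 + 5445 + 414 + 317 = 6968
ΣP(Jan 2009)Q(Jan 2009) = 9×54 + 3×76 + 495×12 + 2×223 + 1×274 = 486 + 228 + 5940 + 446 + 274 = 7374
L = 6968 / 7374 × 100 = 94.4942
Paasche component (current-period weights):
ΣP(Feb 2009)Q(Feb 2009) = 9×61 + 2×81 + 573×11 + 2×207 + 1×317 = 549 + 162 + 6303 + 414 + 317 = 7745
ΣP(Feb 2009)Q(Jan 2009) = 9×54 + 2×76 + 573×12 + 2×223 + 1×274 = 486 + 152 + 6876 + 446 + 274 = 8234
P = 7745 / 8234 × 100 = 94.0612
Fisher = √(L × P) = √(94.4942 × 94.0612) = 94.2774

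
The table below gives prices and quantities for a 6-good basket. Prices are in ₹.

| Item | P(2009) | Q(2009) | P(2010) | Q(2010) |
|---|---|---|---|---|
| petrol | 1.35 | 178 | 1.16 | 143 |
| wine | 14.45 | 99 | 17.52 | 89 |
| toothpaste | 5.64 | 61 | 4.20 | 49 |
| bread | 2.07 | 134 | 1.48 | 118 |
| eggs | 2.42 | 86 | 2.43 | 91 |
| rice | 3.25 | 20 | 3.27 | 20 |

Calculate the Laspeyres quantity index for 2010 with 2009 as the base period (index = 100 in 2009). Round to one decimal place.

89.1

Laspeyres quantity index uses base-period prices as weights.
ΣP(2009)·Q(2010) = 1.35×143 + 14.45×89 + 5.64×49 + 2.07×118 + 2.42×91 + 3.25×20 = 193.05 + 1286.05 + 276.36 + 244.26 + 220.22 + 65 = 2284.94
ΣP(2009)·Q(2009) = 1.35×178 + 14.45×99 + 5.64×61 + 2.07×134 + 2.42×86 + 3.25×20 = 240.3 + 1430.55 + 344.04 + 277.38 + 208.12 + 65 = 2565.39
Index = 2284.94 / 2565.39 × 100 = 89.0679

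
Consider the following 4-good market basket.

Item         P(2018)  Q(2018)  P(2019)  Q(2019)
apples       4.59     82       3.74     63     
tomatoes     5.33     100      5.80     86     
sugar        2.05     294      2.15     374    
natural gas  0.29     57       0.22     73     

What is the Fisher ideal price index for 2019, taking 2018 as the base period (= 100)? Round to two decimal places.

100.71

Laspeyres component (base-period weights):
ΣP(2019)Q(2018) = 3.74×82 + 5.80×100 + 2.15×294 + 0.22×57 = 306.68 + 580 + 632.1 + 12.54 = 1531.32
ΣP(2018)Q(2018) = 4.59×82 + 5.33×100 + 2.05×294 + 0.29×57 = 376.38 + 533 + 602.7 + 16.53 = 1528.61
L = 1531.32 / 1528.61 × 100 = 100.1773
Paasche component (current-period weights):
ΣP(2019)Q(2019) = 3.74×63 + 5.80×86 + 2.15×374 + 0.22×73 = 235.62 + 498.8 + 804.1 + 16.06 = 1554.58
ΣP(2018)Q(2019) = 4.59×63 + 5.33×86 + 2.05×374 + 0.29×73 = 289.17 + 458.38 + 766.7 + 21.17 = 1535.42
P = 1554.58 / 1535.42 × 100 = 101.2479
Fisher = √(L × P) = √(100.1773 × 101.2479) = 100.7112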